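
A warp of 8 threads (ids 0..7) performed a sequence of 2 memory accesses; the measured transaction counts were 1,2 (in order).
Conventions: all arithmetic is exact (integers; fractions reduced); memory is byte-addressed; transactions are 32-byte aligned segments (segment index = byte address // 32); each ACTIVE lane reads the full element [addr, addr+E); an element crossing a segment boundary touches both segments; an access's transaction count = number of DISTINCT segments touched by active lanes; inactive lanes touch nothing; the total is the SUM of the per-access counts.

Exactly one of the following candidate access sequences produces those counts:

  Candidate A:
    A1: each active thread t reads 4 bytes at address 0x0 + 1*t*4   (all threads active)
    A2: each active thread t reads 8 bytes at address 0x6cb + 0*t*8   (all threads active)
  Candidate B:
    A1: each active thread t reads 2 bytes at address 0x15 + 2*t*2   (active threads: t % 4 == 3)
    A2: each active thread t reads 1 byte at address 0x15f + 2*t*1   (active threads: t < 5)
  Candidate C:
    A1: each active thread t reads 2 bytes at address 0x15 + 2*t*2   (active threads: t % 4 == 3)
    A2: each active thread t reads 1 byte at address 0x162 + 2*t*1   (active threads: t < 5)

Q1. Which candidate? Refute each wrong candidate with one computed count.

A: A2 gives 1 transaction, not 2
C: A2 gives 1 transaction, not 2
B: all counts match (1,2)

Answer: B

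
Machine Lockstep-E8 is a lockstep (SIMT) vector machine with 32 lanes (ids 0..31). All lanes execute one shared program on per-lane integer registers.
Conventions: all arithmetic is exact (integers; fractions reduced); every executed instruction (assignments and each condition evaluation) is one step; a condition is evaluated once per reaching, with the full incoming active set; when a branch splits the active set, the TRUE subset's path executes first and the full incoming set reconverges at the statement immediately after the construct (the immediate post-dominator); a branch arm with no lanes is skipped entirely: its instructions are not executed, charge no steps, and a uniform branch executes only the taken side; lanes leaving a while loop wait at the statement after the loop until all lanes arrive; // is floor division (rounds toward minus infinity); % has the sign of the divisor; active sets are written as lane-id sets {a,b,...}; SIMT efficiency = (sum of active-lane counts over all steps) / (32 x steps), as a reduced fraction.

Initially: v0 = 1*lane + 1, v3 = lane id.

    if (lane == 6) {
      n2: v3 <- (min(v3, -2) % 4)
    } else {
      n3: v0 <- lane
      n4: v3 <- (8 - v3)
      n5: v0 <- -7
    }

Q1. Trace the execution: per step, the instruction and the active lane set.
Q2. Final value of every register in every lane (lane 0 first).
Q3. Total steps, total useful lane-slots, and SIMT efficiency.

step 0: eval (lane == 6)             {0,1,2,3,4,5,6,7,8,9,10,11,12,13,14,15,16,17,18,19,20,21,22,23,24,25,26,27,28,29,30,31}
step 1: v3 <- (min(v3, -2) % 4)      {6}
step 2: v0 <- lane                   {0,1,2,3,4,5,7,8,9,10,11,12,13,14,15,16,17,18,19,20,21,22,23,24,25,26,27,28,29,30,31}
step 3: v3 <- (8 - v3)               {0,1,2,3,4,5,7,8,9,10,11,12,13,14,15,16,17,18,19,20,21,22,23,24,25,26,27,28,29,30,31}
step 4: v0 <- -7                     {0,1,2,3,4,5,7,8,9,10,11,12,13,14,15,16,17,18,19,20,21,22,23,24,25,26,27,28,29,30,31}

Answer: 5 steps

v0: -7,-7,-7,-7,-7,-7,7,-7,-7,-7,-7,-7,-7,-7,-7,-7,-7,-7,-7,-7,-7,-7,-7,-7,-7,-7,-7,-7,-7,-7,-7,-7
v3: 8,7,6,5,4,3,2,1,0,-1,-2,-3,-4,-5,-6,-7,-8,-9,-10,-11,-12,-13,-14,-15,-16,-17,-18,-19,-20,-21,-22,-23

steps = 5; useful = 126; efficiency = 126/160 = 63/80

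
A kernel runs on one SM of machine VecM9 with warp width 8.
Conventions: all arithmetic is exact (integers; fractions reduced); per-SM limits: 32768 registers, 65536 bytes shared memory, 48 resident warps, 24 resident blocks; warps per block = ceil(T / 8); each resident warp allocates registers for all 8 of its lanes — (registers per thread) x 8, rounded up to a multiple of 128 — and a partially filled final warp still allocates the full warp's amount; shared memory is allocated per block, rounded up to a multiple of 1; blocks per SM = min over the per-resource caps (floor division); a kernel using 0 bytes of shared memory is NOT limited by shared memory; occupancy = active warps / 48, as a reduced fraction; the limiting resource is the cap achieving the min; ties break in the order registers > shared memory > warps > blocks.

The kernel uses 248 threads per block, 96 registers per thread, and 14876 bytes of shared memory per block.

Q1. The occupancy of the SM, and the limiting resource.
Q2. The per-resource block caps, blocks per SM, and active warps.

Answer: occupancy 31/48, limited by registers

registers: 1 block
shared memory: 4 blocks
warps: 1 block
blocks: 24 blocks

Answer: 1 block, 31 active warps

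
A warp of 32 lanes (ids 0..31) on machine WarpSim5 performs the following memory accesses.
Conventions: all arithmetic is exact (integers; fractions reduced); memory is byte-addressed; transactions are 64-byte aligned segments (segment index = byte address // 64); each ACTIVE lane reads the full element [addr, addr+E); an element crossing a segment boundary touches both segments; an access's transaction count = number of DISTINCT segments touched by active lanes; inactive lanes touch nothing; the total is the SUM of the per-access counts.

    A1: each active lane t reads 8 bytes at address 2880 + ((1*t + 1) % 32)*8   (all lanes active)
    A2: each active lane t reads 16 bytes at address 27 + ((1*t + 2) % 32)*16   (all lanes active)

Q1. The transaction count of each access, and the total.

A1: 4 transactions
A2: 9 transactions

Answer: 4,9; total 13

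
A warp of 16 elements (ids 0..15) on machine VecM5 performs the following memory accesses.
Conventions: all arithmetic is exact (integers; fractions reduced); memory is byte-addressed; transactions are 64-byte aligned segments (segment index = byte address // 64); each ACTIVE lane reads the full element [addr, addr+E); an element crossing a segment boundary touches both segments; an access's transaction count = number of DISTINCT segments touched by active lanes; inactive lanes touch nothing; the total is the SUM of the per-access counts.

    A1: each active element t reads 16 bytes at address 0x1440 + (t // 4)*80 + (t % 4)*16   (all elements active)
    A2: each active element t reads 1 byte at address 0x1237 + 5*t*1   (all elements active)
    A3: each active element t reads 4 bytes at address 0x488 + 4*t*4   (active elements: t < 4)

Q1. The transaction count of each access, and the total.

A1: 5 transactions
A2: 3 transactions
A3: 1 transaction

Answer: 5,3,1; total 9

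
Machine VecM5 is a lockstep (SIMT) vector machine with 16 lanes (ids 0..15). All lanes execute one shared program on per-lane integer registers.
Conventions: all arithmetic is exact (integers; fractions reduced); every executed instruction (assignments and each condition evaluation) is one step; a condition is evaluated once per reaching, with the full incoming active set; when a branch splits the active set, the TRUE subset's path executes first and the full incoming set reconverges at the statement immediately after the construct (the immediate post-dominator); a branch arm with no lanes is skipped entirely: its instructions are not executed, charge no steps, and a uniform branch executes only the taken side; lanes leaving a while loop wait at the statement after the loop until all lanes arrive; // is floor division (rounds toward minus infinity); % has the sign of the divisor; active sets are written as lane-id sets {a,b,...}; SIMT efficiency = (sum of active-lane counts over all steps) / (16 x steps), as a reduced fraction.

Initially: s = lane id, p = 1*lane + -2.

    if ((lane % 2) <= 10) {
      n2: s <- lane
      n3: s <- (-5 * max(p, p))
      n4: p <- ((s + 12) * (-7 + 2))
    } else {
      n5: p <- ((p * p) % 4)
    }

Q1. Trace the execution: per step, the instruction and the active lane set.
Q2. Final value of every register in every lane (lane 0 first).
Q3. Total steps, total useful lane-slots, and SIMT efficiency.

step 0: eval ((lane % 2) <= 10)      {0,1,2,3,4,5,6,7,8,9,10,11,12,13,14,15}
step 1: s <- lane                    {0,1,2,3,4,5,6,7,8,9,10,11,12,13,14,15}
step 2: s <- (-5 * max(p, p))        {0,1,2,3,4,5,6,7,8,9,10,11,12,13,14,15}
step 3: p <- ((s + 12) * (-7 + 2))   {0,1,2,3,4,5,6,7,8,9,10,11,12,13,14,15}

Answer: 4 steps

s: 10,5,0,-5,-10,-15,-20,-25,-30,-35,-40,-45,-50,-55,-60,-65
p: -110,-85,-60,-35,-10,15,40,65,90,115,140,165,190,215,240,265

steps = 4; useful = 64; efficiency = 64/64 = 1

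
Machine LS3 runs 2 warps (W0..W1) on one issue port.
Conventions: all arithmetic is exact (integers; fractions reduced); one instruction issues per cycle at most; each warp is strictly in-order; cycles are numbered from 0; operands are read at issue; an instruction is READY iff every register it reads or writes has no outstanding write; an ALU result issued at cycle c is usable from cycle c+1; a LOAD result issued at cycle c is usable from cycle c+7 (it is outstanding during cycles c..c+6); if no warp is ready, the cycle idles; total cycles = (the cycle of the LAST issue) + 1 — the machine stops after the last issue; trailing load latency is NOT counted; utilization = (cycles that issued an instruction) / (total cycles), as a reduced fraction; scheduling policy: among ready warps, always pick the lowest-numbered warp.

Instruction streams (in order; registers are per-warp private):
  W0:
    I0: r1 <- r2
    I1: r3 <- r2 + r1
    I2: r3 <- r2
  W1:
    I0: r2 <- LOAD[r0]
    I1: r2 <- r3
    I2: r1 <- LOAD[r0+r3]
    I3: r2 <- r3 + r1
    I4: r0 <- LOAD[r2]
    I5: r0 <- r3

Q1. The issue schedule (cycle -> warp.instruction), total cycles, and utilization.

cycle 0: W0.I0
cycle 1: W0.I1
cycle 2: W0.I2
cycle 3: W1.I0
cycle 4: idle
cycle 5: idle
cycle 6: idle
cycle 7: idle
cycle 8: idle
cycle 9: idle
cycle 10: W1.I1
cycle 11: W1.I2
cycle 12: idle
cycle 13: idle
cycle 14: idle
cycle 15: idle
cycle 16: idle
cycle 17: idle
cycle 18: W1.I3
cycle 19: W1.I4
cycle 20: idle
cycle 21: idle
cycle 22: idle
cycle 23: idle
cycle 24: idle
cycle 25: idle
cycle 26: W1.I5

Answer: 27 cycles, utilization 1/3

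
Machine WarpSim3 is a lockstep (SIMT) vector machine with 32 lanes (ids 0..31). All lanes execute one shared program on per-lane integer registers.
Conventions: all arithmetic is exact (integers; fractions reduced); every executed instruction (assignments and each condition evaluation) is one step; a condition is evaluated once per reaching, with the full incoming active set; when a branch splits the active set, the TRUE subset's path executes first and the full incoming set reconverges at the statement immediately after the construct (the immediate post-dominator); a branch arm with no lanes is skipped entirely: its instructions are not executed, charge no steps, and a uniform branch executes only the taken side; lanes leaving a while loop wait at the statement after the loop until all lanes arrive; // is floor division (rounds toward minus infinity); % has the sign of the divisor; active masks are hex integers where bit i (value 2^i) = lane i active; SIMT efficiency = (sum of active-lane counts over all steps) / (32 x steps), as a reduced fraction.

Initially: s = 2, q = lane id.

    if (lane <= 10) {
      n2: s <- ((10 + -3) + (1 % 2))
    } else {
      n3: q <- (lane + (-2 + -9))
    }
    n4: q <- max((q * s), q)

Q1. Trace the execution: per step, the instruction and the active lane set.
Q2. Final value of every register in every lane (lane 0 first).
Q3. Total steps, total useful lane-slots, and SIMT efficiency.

step 0: eval (lane <= 10)            0xffffffff
step 1: s <- ((10 + -3) + (1 % 2))   0x000007ff
step 2: q <- (lane + (-2 + -9))      0xfffff800
step 3: q <- max((q * s), q)         0xffffffff

Answer: 4 steps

s: 8,8,8,8,8,8,8,8,8,8,8,2,2,2,2,2,2,2,2,2,2,2,2,2,2,2,2,2,2,2,2,2
q: 0,8,16,24,32,40,48,56,64,72,80,0,2,4,6,8,10,12,14,16,18,20,22,24,26,28,30,32,34,36,38,40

steps = 4; useful = 96; efficiency = 96/128 = 3/4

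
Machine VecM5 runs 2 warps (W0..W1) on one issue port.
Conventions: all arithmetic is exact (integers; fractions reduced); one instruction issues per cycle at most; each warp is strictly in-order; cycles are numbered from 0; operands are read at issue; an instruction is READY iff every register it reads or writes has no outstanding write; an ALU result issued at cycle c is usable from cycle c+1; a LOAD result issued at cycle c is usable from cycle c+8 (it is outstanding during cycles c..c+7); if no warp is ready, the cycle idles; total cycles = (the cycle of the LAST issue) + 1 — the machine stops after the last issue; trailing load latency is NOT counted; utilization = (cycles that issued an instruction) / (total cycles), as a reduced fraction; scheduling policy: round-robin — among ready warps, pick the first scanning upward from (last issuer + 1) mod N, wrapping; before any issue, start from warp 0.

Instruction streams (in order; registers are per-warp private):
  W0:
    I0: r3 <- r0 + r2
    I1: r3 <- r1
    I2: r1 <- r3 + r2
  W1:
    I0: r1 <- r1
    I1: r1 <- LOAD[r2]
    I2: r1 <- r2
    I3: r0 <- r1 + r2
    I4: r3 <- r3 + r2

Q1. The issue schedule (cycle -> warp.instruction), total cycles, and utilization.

cycle 0: W0.I0
cycle 1: W1.I0
cycle 2: W0.I1
cycle 3: W1.I1
cycle 4: W0.I2
cycle 5: idle
cycle 6: idle
cycle 7: idle
cycle 8: idle
cycle 9: idle
cycle 10: idle
cycle 11: W1.I2
cycle 12: W1.I3
cycle 13: W1.I4

Answer: 14 cycles, utilization 4/7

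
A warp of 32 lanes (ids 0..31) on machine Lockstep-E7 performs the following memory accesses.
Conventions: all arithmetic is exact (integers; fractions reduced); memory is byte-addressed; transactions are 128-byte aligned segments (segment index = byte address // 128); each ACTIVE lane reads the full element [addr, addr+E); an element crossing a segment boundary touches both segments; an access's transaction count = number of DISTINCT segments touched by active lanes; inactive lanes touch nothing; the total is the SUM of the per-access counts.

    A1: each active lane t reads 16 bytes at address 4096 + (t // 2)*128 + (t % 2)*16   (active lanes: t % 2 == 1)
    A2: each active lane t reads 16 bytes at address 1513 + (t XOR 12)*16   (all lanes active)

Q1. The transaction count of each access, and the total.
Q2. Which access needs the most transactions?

A1: 16 transactions
A2: 5 transactions

Answer: 16,5; total 21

Answer: A1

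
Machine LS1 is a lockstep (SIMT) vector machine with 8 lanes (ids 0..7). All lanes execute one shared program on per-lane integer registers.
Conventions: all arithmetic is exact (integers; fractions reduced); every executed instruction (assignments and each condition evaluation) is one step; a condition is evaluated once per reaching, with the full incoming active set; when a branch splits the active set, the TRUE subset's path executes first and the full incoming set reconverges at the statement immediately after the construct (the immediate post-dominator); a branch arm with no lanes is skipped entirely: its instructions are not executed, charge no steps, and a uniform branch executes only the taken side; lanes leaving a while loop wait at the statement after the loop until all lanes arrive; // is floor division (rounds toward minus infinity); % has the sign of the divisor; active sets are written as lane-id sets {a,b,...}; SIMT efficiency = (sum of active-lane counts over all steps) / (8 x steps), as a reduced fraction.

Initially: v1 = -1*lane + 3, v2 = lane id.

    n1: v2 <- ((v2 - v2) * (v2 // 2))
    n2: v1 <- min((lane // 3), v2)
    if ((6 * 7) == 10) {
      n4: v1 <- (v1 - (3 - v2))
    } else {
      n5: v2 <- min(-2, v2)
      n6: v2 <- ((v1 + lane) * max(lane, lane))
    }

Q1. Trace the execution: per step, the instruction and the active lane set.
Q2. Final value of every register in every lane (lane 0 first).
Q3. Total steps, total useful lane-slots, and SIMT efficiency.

step 0: v2 <- ((v2 - v2) * (v2 // 2)) {0,1,2,3,4,5,6,7}
step 1: v1 <- min((lane // 3), v2)   {0,1,2,3,4,5,6,7}
step 2: eval ((6 * 7) == 10)         {0,1,2,3,4,5,6,7}
step 3: v2 <- min(-2, v2)            {0,1,2,3,4,5,6,7}
step 4: v2 <- ((v1 + lane) * max(lane, lane)) {0,1,2,3,4,5,6,7}

Answer: 5 steps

v1: 0,0,0,0,0,0,0,0
v2: 0,1,4,9,16,25,36,49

steps = 5; useful = 40; efficiency = 40/40 = 1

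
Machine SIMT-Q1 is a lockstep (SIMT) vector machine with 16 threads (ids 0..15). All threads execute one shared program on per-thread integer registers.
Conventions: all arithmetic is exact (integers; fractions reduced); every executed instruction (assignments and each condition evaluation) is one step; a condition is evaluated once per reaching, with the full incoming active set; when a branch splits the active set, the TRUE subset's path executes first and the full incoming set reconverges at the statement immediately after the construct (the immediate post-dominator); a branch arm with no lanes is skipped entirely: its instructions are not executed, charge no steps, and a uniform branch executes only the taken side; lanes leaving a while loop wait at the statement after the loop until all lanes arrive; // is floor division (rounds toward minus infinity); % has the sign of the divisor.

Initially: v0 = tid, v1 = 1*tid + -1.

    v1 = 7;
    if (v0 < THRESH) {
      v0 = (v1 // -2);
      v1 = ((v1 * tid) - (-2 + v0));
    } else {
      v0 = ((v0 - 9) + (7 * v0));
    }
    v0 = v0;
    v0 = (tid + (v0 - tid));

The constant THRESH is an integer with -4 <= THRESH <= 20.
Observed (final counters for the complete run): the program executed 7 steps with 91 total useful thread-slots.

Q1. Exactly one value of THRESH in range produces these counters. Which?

Answer: THRESH = 11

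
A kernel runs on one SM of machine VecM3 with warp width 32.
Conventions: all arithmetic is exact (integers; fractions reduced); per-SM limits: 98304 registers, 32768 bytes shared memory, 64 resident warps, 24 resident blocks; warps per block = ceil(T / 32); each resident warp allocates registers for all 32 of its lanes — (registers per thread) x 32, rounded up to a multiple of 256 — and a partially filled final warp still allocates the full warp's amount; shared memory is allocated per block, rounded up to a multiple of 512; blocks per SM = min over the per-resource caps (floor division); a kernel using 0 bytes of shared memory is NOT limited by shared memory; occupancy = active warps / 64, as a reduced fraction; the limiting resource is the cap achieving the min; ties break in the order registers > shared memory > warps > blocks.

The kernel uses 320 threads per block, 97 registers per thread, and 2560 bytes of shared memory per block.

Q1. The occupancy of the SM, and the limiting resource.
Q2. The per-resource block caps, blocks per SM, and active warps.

Answer: occupancy 5/16, limited by registers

registers: 2 blocks
shared memory: 12 blocks
warps: 6 blocks
blocks: 24 blocks

Answer: 2 blocks, 20 active warps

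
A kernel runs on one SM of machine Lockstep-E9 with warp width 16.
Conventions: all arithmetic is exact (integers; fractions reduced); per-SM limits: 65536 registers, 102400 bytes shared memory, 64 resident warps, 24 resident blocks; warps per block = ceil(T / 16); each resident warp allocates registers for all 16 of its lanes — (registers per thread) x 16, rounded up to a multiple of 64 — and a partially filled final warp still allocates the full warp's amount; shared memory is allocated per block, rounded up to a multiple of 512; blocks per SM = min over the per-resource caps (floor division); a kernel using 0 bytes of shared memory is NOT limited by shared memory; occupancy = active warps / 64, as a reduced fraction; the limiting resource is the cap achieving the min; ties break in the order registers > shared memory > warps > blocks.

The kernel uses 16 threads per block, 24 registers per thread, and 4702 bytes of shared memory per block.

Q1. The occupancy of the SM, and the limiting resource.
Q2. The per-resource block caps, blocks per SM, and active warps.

Answer: occupancy 5/16, limited by shared memory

registers: 170 blocks
shared memory: 20 blocks
warps: 64 blocks
blocks: 24 blocks

Answer: 20 blocks, 20 active warps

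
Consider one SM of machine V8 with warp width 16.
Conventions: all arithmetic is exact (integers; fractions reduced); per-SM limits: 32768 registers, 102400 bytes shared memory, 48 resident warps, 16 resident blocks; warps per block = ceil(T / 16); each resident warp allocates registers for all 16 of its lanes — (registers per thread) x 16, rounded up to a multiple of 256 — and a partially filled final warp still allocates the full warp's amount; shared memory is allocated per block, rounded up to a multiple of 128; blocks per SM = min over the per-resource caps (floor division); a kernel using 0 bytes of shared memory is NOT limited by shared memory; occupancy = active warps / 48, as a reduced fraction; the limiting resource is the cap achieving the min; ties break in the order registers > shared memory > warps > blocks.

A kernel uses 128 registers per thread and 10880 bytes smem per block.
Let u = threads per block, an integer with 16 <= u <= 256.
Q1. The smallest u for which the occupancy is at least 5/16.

Answer: u = 17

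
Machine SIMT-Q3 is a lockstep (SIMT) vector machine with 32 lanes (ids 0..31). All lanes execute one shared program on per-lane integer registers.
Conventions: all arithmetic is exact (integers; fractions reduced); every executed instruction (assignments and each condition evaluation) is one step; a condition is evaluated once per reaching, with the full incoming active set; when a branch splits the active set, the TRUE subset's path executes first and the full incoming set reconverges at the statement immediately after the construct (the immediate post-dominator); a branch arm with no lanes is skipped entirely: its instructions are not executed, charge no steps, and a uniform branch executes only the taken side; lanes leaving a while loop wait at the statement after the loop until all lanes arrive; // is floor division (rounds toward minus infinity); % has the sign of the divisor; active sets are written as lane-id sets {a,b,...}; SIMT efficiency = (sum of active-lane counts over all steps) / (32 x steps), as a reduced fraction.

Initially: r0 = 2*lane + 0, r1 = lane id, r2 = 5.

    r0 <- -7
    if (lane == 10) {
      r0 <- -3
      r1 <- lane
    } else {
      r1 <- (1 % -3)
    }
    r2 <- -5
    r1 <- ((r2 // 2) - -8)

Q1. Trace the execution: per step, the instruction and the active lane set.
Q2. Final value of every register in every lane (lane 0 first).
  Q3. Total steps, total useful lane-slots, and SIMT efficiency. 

step 0: r0 <- -7                     {0,1,2,3,4,5,6,7,8,9,10,11,12,13,14,15,16,17,18,19,20,21,22,23,24,25,26,27,28,29,30,31}
step 1: eval (lane == 10)            {0,1,2,3,4,5,6,7,8,9,10,11,12,13,14,15,16,17,18,19,20,21,22,23,24,25,26,27,28,29,30,31}
step 2: r0 <- -3                     {10}
step 3: r1 <- lane                   {10}
step 4: r1 <- (1 % -3)               {0,1,2,3,4,5,6,7,8,9,11,12,13,14,15,16,17,18,19,20,21,22,23,24,25,26,27,28,29,30,31}
step 5: r2 <- -5                     {0,1,2,3,4,5,6,7,8,9,10,11,12,13,14,15,16,17,18,19,20,21,22,23,24,25,26,27,28,29,30,31}
step 6: r1 <- ((r2 // 2) - -8)       {0,1,2,3,4,5,6,7,8,9,10,11,12,13,14,15,16,17,18,19,20,21,22,23,24,25,26,27,28,29,30,31}

Answer: 7 steps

r0: -7,-7,-7,-7,-7,-7,-7,-7,-7,-7,-3,-7,-7,-7,-7,-7,-7,-7,-7,-7,-7,-7,-7,-7,-7,-7,-7,-7,-7,-7,-7,-7
r1: 5,5,5,5,5,5,5,5,5,5,5,5,5,5,5,5,5,5,5,5,5,5,5,5,5,5,5,5,5,5,5,5
r2: -5,-5,-5,-5,-5,-5,-5,-5,-5,-5,-5,-5,-5,-5,-5,-5,-5,-5,-5,-5,-5,-5,-5,-5,-5,-5,-5,-5,-5,-5,-5,-5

steps = 7; useful = 161; efficiency = 161/224 = 23/32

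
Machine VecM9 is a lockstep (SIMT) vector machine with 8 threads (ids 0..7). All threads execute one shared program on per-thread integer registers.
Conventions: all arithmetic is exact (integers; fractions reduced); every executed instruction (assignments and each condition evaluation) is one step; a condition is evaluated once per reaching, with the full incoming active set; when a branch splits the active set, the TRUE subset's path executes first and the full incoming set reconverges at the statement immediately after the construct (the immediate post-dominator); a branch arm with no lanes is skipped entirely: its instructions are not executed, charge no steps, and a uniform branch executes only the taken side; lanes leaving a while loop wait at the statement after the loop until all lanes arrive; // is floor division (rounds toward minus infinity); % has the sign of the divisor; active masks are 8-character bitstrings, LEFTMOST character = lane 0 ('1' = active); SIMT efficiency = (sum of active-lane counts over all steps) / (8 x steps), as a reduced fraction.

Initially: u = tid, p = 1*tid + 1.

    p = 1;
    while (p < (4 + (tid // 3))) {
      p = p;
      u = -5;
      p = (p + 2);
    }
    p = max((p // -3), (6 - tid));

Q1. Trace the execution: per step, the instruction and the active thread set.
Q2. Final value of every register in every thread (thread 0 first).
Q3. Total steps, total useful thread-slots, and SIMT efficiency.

step 0: p <- 1                       11111111
step 1: eval (p < (4 + (tid // 3)))  11111111
step 2: p <- p                       11111111
step 3: u <- -5                      11111111
step 4: p <- (p + 2)                 11111111
step 5: eval (p < (4 + (tid // 3)))  11111111
step 6: p <- p                       11111111
step 7: u <- -5                      11111111
step 8: p <- (p + 2)                 11111111
step 9: eval (p < (4 + (tid // 3)))  11111111
step 10: p <- p                       00000011
step 11: u <- -5                      00000011
step 12: p <- (p + 2)                 00000011
step 13: eval (p < (4 + (tid // 3)))  00000011
step 14: p <- max((p // -3), (6 - tid)) 11111111

Answer: 15 steps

u: -5,-5,-5,-5,-5,-5,-5,-5
p: 6,5,4,3,2,1,0,-1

steps = 15; useful = 96; efficiency = 96/120 = 4/5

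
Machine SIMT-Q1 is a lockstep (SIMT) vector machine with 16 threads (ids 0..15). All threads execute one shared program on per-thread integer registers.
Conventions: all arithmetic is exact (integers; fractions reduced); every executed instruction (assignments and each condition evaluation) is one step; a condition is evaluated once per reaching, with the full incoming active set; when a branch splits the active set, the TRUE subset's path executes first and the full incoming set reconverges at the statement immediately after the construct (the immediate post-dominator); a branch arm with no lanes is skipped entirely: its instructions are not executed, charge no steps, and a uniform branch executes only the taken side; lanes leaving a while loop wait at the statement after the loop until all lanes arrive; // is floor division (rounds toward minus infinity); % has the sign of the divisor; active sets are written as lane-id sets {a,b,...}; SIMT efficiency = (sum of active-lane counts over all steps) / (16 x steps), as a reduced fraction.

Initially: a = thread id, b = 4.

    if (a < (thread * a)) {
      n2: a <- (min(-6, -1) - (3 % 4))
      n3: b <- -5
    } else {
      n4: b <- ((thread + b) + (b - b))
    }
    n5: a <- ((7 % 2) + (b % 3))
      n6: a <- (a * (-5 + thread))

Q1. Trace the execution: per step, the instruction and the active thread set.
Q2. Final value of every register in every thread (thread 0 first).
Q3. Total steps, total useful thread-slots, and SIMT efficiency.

step 0: eval (a < (thread * a))      {0,1,2,3,4,5,6,7,8,9,10,11,12,13,14,15}
step 1: a <- (min(-6, -1) - (3 % 4)) {2,3,4,5,6,7,8,9,10,11,12,13,14,15}
step 2: b <- -5                      {2,3,4,5,6,7,8,9,10,11,12,13,14,15}
step 3: b <- ((thread + b) + (b - b)) {0,1}
step 4: a <- ((7 % 2) + (b % 3))     {0,1,2,3,4,5,6,7,8,9,10,11,12,13,14,15}
step 5: a <- (a * (-5 + thread))     {0,1,2,3,4,5,6,7,8,9,10,11,12,13,14,15}

Answer: 6 steps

a: -10,-12,-6,-4,-2,0,2,4,6,8,10,12,14,16,18,20
b: 4,5,-5,-5,-5,-5,-5,-5,-5,-5,-5,-5,-5,-5,-5,-5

steps = 6; useful = 78; efficiency = 78/96 = 13/16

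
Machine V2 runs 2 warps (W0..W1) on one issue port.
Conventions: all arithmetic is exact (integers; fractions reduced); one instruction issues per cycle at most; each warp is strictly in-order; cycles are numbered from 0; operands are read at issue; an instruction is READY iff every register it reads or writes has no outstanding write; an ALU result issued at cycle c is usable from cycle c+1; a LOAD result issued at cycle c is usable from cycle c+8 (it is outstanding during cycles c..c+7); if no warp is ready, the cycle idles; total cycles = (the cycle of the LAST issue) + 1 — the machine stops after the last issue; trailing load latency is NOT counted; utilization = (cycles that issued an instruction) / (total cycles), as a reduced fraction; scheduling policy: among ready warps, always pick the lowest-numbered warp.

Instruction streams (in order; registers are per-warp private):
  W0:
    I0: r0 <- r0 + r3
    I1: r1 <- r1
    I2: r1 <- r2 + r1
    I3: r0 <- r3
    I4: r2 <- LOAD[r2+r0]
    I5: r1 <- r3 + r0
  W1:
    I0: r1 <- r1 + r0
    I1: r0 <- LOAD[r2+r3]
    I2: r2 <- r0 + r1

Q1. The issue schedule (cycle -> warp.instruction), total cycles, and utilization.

cycle 0: W0.I0
cycle 1: W0.I1
cycle 2: W0.I2
cycle 3: W0.I3
cycle 4: W0.I4
cycle 5: W0.I5
cycle 6: W1.I0
cycle 7: W1.I1
cycle 8: idle
cycle 9: idle
cycle 10: idle
cycle 11: idle
cycle 12: idle
cycle 13: idle
cycle 14: idle
cycle 15: W1.I2

Answer: 16 cycles, utilization 9/16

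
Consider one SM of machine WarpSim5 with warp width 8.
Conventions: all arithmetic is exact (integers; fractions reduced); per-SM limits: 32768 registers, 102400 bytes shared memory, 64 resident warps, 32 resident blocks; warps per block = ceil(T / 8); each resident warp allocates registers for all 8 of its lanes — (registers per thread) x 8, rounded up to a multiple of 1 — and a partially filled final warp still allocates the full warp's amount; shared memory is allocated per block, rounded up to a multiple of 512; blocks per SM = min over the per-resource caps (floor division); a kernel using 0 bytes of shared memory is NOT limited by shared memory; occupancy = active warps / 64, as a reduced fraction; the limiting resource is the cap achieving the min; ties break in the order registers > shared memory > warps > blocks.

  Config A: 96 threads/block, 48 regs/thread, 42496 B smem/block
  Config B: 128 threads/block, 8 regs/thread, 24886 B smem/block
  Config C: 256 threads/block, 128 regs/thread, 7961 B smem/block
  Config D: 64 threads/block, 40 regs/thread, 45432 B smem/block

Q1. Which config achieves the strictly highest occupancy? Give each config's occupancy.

occupancies: A 3/8, B 1, C 1/2, D 1/4

Answer: B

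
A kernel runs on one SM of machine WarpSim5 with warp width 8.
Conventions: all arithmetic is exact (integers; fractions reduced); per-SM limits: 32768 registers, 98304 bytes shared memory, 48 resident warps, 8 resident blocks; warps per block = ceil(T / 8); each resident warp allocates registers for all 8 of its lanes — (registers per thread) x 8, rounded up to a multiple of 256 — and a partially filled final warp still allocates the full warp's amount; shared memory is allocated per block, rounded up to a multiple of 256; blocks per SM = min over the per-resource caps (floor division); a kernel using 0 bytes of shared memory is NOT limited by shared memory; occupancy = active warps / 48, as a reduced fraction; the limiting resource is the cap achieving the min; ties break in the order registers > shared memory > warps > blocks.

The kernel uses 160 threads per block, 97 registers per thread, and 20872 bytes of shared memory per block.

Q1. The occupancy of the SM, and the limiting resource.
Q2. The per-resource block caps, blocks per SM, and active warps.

Answer: occupancy 5/12, limited by registers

registers: 1 block
shared memory: 4 blocks
warps: 2 blocks
blocks: 8 blocks

Answer: 1 block, 20 active warps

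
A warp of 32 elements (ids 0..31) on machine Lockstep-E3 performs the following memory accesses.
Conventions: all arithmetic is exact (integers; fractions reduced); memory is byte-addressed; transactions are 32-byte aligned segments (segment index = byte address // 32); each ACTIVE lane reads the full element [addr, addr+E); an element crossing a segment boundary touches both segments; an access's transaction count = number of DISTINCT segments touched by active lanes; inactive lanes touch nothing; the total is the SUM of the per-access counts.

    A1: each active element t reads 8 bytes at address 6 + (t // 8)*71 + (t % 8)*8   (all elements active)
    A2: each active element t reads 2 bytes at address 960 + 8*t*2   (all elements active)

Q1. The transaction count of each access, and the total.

A1: 9 transactions
A2: 16 transactions

Answer: 9,16; total 25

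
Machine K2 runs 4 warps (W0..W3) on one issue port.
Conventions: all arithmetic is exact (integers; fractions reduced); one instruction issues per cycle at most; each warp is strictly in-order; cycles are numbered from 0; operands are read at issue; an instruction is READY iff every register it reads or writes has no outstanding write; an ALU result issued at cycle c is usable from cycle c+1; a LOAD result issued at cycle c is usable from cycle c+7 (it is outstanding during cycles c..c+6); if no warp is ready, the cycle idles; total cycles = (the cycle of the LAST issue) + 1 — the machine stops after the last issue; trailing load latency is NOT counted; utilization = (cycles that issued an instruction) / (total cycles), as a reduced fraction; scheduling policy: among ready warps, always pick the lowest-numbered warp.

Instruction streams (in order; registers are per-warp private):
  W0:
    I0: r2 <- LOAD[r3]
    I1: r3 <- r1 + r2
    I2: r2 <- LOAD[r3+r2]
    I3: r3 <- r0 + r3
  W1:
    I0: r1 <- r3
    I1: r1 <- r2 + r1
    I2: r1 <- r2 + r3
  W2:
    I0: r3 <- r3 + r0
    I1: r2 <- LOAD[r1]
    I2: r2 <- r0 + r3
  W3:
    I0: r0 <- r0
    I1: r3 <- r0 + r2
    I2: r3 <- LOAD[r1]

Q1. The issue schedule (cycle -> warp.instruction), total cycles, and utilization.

cycle 0: W0.I0
cycle 1: W1.I0
cycle 2: W1.I1
cycle 3: W1.I2
cycle 4: W2.I0
cycle 5: W2.I1
cycle 6: W3.I0
cycle 7: W0.I1
cycle 8: W0.I2
cycle 9: W0.I3
cycle 10: W3.I1
cycle 11: W3.I2
cycle 12: W2.I2

Answer: 13 cycles, utilization 1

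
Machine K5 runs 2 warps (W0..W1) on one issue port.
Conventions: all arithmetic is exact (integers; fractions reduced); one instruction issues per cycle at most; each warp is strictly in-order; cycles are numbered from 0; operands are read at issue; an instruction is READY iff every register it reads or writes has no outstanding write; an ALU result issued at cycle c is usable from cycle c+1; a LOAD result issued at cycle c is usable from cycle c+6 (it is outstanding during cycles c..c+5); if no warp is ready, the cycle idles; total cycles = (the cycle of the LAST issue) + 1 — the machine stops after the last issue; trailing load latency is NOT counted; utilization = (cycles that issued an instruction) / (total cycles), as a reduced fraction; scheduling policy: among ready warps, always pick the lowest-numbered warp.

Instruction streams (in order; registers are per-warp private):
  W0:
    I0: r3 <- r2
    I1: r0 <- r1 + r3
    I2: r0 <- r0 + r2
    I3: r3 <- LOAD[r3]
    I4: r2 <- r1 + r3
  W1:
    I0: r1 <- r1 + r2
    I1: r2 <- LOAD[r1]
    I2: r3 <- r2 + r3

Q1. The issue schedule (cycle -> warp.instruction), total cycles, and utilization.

cycle 0: W0.I0
cycle 1: W0.I1
cycle 2: W0.I2
cycle 3: W0.I3
cycle 4: W1.I0
cycle 5: W1.I1
cycle 6: idle
cycle 7: idle
cycle 8: idle
cycle 9: W0.I4
cycle 10: idle
cycle 11: W1.I2

Answer: 12 cycles, utilization 2/3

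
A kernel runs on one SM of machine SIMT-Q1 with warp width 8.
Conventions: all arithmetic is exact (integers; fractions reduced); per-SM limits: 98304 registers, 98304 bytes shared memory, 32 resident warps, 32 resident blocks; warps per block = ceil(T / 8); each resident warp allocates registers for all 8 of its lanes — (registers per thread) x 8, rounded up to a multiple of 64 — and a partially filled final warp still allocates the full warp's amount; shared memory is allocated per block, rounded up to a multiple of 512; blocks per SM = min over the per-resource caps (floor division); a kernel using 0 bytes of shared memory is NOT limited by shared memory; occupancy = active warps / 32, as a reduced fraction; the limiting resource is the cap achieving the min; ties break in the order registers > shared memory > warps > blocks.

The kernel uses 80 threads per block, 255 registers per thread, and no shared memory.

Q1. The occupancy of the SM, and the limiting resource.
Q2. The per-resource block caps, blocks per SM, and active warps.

Answer: occupancy 15/16, limited by warps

registers: 4 blocks
shared memory: no limit (kernel uses none)
warps: 3 blocks
blocks: 32 blocks

Answer: 3 blocks, 30 active warps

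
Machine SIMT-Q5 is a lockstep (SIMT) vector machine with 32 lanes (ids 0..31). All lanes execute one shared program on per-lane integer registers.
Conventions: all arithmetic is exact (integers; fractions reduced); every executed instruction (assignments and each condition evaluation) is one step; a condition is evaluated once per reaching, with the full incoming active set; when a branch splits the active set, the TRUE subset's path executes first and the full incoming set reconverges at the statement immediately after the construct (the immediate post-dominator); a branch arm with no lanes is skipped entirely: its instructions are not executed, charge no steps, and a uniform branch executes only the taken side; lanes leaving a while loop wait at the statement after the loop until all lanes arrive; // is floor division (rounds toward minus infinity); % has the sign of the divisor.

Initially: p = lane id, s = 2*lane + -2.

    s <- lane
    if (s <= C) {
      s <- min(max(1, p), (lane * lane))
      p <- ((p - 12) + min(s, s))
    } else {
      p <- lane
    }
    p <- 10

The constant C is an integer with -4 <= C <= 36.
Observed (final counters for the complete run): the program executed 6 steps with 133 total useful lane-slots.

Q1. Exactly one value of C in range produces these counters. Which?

Answer: C = 4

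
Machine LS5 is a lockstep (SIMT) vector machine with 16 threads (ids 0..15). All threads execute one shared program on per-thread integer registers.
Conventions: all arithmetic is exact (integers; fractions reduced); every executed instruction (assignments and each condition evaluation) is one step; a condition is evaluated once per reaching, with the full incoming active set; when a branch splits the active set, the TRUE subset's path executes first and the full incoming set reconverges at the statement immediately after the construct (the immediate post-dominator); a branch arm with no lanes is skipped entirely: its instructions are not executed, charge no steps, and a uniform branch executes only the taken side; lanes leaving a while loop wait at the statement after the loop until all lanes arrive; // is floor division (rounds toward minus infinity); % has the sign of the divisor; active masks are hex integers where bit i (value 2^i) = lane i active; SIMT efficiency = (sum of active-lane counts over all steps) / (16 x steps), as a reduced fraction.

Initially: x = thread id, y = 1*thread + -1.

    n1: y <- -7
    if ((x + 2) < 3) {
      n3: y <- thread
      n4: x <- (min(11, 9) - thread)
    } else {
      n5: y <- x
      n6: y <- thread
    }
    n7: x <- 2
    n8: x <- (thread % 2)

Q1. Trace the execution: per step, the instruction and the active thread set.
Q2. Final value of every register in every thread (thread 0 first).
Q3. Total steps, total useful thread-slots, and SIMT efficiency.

step 0: y <- -7                      0xffff
step 1: eval ((x + 2) < 3)           0xffff
step 2: y <- thread                  0x0001
step 3: x <- (min(11, 9) - thread)   0x0001
step 4: y <- x                       0xfffe
step 5: y <- thread                  0xfffe
step 6: x <- 2                       0xffff
step 7: x <- (thread % 2)            0xffff

Answer: 8 steps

x: 0,1,0,1,0,1,0,1,0,1,0,1,0,1,0,1
y: 0,1,2,3,4,5,6,7,8,9,10,11,12,13,14,15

steps = 8; useful = 96; efficiency = 96/128 = 3/4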